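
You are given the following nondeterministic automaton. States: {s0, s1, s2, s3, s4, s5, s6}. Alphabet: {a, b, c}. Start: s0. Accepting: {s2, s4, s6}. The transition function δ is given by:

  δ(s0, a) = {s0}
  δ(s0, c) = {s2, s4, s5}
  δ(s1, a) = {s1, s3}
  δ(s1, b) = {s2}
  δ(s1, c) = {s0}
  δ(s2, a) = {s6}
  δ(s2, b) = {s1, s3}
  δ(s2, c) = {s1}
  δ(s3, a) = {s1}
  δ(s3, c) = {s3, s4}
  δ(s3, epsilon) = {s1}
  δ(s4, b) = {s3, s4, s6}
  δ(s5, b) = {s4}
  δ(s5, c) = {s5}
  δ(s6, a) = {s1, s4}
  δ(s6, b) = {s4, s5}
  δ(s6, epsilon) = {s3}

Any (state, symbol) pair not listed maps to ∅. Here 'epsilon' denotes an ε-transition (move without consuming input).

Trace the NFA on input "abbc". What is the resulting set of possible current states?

∅

Start in {s0}.
Read 'a': s0→{s0}; now {s0}.
Read 'b': s0→∅; now ∅.
The set is empty and remains empty for the remaining 2 symbols.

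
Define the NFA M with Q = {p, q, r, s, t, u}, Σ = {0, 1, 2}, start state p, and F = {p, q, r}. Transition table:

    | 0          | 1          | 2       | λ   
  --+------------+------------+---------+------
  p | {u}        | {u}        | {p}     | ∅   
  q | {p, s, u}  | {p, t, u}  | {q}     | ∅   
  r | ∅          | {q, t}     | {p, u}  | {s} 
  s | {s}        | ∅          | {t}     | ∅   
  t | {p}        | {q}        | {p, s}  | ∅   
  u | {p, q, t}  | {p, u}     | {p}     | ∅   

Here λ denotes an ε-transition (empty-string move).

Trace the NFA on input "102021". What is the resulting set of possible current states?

{q, u}

Start in {p}.
Read '1': p→{u}; now {u}.
Read '0': u→{p, q, t}; now {p, q, t}.
Read '2': p→{p}, q→{q}, t→{p, s}; now {p, q, s}.
Read '0': p→{u}, q→{p, s, u}, s→{s}; now {p, s, u}.
Read '2': p→{p}, s→{t}, u→{p}; now {p, t}.
Read '1': p→{u}, t→{q}; now {q, u}.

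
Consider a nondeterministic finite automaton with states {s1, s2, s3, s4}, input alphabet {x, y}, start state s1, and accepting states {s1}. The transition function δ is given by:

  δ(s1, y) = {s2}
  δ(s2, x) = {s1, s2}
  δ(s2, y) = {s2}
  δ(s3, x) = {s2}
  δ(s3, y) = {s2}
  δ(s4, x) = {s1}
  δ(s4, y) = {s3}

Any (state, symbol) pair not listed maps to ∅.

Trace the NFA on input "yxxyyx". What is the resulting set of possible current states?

{s1, s2}

Start in {s1}.
Read 'y': s1→{s2}; now {s2}.
Read 'x': s2→{s1, s2}; now {s1, s2}.
Read 'x': s1→∅, s2→{s1, s2}; now {s1, s2}.
Read 'y': s1→{s2}, s2→{s2}; now {s2}.
Read 'y': s2→{s2}; now {s2}.
Read 'x': s2→{s1, s2}; now {s1, s2}.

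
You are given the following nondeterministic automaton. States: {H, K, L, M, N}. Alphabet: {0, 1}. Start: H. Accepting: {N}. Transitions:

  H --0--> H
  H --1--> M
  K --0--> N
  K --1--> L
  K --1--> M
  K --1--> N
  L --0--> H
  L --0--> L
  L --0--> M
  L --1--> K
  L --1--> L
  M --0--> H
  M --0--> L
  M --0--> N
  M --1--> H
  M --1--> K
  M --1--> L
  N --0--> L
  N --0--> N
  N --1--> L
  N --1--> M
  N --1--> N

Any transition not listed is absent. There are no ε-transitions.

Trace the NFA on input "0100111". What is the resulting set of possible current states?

{H, K, L, M, N}

Start in {H}.
Read '0': H→{H}; now {H}.
Read '1': H→{M}; now {M}.
Read '0': M→{H, L, N}; now {H, L, N}.
Read '0': H→{H}, L→{H, L, M}, N→{L, N}; now {H, L, M, N}.
Read '1': H→{M}, L→{K, L}, M→{H, K, L}, N→{L, M, N}; now {H, K, L, M, N}.
Read '1': H→{M}, K→{L, M, N}, L→{K, L}, M→{H, K, L}, N→{L, M, N}; now {H, K, L, M, N}.
Read '1': H→{M}, K→{L, M, N}, L→{K, L}, M→{H, K, L}, N→{L, M, N}; now {H, K, L, M, N}.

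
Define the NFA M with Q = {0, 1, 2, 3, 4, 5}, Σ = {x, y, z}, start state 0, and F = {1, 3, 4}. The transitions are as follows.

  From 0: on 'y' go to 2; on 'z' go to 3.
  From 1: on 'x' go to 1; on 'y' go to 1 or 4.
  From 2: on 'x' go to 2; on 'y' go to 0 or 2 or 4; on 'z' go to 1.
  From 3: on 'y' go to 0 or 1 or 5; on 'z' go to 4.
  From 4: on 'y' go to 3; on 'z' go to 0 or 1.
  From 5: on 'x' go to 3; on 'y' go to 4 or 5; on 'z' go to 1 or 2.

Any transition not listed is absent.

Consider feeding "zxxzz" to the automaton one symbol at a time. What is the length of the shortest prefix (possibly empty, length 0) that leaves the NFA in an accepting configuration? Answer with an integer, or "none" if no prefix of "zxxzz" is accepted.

1

Start in {0}.
Read 'z': {0} → {3}.
None of the earlier sets intersect F, but {3} does.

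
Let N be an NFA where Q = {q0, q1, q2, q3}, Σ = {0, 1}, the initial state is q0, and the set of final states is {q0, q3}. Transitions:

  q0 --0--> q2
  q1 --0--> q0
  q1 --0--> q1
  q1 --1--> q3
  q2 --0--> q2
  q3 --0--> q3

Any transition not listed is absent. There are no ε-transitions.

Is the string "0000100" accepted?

Start in {q0}.
Read '0': {q0} → {q2}.
Read '0': {q2} → {q2}.
Read '0': {q2} → {q2}.
Read '0': {q2} → {q2}.
Read '1': {q2} → ∅.
The set is empty and remains empty for the remaining 2 symbols.
The final set ∅ contains no accepting state.

No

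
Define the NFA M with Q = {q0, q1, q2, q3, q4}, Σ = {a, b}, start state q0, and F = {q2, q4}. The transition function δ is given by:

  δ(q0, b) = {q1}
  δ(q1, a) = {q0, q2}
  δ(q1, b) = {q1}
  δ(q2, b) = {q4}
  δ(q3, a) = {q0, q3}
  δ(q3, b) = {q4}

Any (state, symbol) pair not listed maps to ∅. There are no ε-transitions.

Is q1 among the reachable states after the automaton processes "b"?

Yes

Start in {q0}.
Read 'b': q0→{q1}; now {q1}.
State q1 is in {q1}.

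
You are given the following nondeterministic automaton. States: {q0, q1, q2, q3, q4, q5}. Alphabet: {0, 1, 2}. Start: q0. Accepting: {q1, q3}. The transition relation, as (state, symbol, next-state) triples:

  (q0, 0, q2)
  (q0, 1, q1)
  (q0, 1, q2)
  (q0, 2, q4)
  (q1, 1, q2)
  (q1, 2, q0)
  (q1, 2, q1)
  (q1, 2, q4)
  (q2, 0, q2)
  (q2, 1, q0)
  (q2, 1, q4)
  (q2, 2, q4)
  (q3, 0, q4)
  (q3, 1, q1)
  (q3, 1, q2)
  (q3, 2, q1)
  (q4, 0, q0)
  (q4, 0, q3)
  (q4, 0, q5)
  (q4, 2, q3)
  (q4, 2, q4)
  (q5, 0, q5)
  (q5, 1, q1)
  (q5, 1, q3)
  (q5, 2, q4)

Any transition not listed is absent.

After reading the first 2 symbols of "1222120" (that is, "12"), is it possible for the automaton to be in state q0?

Start in {q0}.
Read '1': {q0} → {q1, q2}.
Read '2': {q1, q2} → {q0, q1, q4}.
State q0 is in {q0, q1, q4}.

Yes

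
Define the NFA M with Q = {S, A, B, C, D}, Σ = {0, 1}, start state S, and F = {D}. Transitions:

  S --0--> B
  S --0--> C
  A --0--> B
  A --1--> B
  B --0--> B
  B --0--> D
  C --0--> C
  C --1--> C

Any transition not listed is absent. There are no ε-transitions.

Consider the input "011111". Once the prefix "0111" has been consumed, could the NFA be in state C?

Yes

Start in {S}.
Read '0': S→{B, C}; now {B, C}.
Read '1': B→∅, C→{C}; now {C}.
Read '1': C→{C}; now {C}.
Read '1': C→{C}; now {C}.
State C is in {C}.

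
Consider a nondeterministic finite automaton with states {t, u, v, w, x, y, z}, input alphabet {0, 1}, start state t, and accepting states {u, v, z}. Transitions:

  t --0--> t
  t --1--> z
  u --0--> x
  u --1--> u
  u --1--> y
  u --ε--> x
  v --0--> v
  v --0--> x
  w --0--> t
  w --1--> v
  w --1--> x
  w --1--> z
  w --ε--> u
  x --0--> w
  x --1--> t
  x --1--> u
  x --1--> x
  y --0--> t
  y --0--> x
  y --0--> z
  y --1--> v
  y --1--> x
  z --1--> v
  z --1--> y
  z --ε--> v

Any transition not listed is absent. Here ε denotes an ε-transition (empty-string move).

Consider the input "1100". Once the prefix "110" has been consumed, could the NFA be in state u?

Start in {t}.
Read '1': t→{z}; union {z}; ε-closure = {v, z}.
Read '1': v→∅, z→{v, y}; now {v, y}.
Read '0': v→{v, x}, y→{t, x, z}; now {t, v, x, z}.
State u is not in {t, v, x, z}.

No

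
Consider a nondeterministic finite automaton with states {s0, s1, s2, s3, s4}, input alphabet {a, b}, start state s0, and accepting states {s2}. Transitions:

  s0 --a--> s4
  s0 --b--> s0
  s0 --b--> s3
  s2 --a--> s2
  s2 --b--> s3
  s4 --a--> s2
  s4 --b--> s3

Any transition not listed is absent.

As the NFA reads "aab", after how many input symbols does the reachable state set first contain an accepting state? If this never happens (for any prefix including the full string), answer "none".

2

Start in {s0}.
Read 'a': {s0} → {s4}.
Read 'a': {s4} → {s2}.
None of the earlier sets intersect F, but {s2} does.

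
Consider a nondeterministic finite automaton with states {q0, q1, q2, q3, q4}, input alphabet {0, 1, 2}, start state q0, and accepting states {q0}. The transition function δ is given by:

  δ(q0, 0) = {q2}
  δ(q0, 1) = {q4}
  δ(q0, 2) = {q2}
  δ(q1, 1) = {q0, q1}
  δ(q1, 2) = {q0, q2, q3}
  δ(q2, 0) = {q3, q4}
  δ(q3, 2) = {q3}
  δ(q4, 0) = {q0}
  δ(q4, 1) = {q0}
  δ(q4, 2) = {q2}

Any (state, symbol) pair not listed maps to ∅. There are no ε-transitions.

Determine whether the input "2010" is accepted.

No

Start in {q0}.
Read '2': {q0} → {q2}.
Read '0': {q2} → {q3, q4}.
Read '1': {q3, q4} → {q0}.
Read '0': {q0} → {q2}.
The final set {q2} contains no accepting state.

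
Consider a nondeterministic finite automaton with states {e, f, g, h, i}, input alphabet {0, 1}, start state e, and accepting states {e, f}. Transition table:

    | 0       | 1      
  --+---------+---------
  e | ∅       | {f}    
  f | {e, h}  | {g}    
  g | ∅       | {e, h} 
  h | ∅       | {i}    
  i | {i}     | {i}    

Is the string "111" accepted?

Start in {e}.
Read '1': e→{f}; now {f}.
Read '1': f→{g}; now {g}.
Read '1': g→{e, h}; now {e, h}.
The final set {e, h} contains the accepting state e.

Yes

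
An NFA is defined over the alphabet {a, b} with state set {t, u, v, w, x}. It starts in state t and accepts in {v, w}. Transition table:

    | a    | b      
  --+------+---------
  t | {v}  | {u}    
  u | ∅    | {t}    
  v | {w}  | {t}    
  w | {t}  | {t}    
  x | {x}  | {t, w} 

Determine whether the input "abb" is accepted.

Start in {t}.
Read 'a': t→{v}; now {v}.
Read 'b': v→{t}; now {t}.
Read 'b': t→{u}; now {u}.
The final set {u} contains no accepting state.

No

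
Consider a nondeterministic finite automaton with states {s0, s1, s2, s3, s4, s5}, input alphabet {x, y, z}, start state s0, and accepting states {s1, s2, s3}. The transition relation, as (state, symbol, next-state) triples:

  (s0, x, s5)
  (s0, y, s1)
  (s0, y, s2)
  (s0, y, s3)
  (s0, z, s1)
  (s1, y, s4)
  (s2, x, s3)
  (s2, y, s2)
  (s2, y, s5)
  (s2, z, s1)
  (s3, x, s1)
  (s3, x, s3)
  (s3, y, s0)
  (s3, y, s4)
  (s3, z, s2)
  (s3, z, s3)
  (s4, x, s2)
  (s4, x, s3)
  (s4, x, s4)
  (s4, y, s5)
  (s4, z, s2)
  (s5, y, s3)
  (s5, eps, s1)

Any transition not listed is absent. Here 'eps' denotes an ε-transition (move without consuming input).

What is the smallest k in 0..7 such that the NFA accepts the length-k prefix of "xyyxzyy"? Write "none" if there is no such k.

1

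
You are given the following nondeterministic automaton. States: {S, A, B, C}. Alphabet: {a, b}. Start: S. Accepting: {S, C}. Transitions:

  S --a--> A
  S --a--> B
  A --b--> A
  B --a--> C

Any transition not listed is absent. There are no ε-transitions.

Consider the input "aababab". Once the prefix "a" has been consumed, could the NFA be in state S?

No

Start in {S}.
Read 'a': S→{A, B}; now {A, B}.
State S is not in {A, B}.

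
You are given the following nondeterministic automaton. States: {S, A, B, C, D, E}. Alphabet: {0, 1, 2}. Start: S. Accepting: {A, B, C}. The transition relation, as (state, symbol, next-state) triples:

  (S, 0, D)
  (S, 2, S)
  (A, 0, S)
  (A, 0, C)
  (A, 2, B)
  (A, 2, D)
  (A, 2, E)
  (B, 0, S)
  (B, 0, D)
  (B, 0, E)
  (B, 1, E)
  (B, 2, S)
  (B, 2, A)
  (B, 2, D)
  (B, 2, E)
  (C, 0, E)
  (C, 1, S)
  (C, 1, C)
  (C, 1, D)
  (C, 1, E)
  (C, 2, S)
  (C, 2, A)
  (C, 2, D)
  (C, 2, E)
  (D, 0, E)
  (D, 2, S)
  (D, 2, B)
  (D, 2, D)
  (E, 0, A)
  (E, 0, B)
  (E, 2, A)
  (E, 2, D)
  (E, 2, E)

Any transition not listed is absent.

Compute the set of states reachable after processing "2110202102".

Start in {S}.
Read '2': {S} → {S}.
Read '1': {S} → ∅.
The set is empty and remains empty for the remaining 8 symbols.

∅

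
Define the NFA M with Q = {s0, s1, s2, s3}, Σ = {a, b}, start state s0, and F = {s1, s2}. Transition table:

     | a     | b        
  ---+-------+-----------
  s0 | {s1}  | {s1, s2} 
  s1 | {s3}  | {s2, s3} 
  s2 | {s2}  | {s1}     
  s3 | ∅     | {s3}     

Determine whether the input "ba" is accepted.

Start in {s0}.
Read 'b': {s0} → {s1, s2}.
Read 'a': {s1, s2} → {s2, s3}.
The final set {s2, s3} contains the accepting state s2.

Yes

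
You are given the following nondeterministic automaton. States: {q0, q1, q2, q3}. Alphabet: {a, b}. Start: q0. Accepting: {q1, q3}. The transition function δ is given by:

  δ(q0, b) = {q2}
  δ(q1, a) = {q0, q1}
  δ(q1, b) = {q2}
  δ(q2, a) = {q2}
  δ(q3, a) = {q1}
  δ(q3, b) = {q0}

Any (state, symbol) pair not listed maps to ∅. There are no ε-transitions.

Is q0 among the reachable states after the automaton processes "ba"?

Start in {q0}.
Read 'b': {q0} → {q2}.
Read 'a': {q2} → {q2}.
State q0 is not in {q2}.

No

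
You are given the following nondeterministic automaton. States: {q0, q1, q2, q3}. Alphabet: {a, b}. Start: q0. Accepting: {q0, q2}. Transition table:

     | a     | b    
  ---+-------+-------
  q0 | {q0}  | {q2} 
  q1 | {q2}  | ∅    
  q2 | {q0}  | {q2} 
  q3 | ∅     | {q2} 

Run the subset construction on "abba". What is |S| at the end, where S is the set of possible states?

1

Start in {q0}.
Read 'a': {q0} → {q0}.
Read 'b': {q0} → {q2}.
Read 'b': {q2} → {q2}.
Read 'a': {q2} → {q0}.
That set has 1 state.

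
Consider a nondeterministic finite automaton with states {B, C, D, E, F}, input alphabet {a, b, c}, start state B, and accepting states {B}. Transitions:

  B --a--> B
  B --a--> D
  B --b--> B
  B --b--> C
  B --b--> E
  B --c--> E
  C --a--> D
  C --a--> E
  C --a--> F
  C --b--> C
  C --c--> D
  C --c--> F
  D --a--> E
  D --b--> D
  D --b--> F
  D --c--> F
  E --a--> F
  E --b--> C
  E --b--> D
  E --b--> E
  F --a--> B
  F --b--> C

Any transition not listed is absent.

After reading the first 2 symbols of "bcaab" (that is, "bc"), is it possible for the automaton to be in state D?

Yes

Start in {B}.
Read 'b': B→{B, C, E}; now {B, C, E}.
Read 'c': B→{E}, C→{D, F}, E→∅; now {D, E, F}.
State D is in {D, E, F}.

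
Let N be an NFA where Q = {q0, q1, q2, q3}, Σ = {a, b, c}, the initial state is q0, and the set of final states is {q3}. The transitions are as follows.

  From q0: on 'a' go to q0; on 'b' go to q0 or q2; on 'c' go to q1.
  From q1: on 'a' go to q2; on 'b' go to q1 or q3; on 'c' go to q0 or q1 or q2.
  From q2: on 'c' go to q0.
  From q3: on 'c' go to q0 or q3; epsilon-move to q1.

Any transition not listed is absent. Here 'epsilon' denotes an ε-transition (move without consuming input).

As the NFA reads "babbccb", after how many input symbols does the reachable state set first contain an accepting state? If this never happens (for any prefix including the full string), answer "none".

7

Start in {q0}.
Read 'b': {q0} → {q0, q2}.
Read 'a': {q0, q2} → {q0}.
Read 'b': {q0} → {q0, q2}.
Read 'b': {q0, q2} → {q0, q2}.
Read 'c': {q0, q2} → {q0, q1}.
Read 'c': {q0, q1} → {q0, q1, q2}.
Read 'b': {q0, q1, q2} → {q0, q1, q2, q3}.
None of the earlier sets intersect F, but {q0, q1, q2, q3} does.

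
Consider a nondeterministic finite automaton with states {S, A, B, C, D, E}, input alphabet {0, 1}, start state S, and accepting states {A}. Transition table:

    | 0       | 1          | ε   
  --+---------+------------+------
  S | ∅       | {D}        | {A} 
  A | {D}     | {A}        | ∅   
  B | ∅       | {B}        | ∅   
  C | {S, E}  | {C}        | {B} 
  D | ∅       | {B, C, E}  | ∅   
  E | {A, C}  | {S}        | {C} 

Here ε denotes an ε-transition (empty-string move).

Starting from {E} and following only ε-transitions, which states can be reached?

{B, C, E}

Begin with {E}.
ε-move E → C; add C.
ε-move C → B; add B.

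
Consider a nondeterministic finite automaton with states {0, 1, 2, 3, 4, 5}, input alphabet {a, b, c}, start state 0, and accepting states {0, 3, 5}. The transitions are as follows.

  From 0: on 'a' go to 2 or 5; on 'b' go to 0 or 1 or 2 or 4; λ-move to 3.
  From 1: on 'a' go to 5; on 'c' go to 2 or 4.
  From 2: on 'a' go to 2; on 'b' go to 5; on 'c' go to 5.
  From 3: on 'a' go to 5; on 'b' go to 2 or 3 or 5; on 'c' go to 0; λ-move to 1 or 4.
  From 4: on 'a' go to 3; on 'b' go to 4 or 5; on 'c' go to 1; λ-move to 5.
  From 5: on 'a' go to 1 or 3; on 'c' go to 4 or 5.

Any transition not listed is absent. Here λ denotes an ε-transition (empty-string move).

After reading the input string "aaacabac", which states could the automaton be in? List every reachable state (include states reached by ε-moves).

{0, 1, 2, 3, 4, 5}

Start: ε-closure({0}) = {0, 1, 3, 4, 5}.
Read 'a': {0, 1, 3, 4, 5} → {1, 2, 3, 4, 5}.
Read 'a': {1, 2, 3, 4, 5} → {1, 2, 3, 4, 5}.
Read 'a': {1, 2, 3, 4, 5} → {1, 2, 3, 4, 5}.
Read 'c': {1, 2, 3, 4, 5} → {0, 1, 2, 3, 4, 5}.
Read 'a': {0, 1, 2, 3, 4, 5} → {1, 2, 3, 4, 5}.
Read 'b': {1, 2, 3, 4, 5} → {1, 2, 3, 4, 5}.
Read 'a': {1, 2, 3, 4, 5} → {1, 2, 3, 4, 5}.
Read 'c': {1, 2, 3, 4, 5} → {0, 1, 2, 3, 4, 5}.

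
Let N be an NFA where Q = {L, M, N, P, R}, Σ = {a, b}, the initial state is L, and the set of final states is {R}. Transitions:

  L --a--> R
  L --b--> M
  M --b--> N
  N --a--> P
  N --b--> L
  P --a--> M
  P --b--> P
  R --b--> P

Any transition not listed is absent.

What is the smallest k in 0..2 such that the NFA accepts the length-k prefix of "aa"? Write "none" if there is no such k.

1

Start in {L}.
Read 'a': L→{R}; now {R}.
None of the earlier sets intersect F, but {R} does.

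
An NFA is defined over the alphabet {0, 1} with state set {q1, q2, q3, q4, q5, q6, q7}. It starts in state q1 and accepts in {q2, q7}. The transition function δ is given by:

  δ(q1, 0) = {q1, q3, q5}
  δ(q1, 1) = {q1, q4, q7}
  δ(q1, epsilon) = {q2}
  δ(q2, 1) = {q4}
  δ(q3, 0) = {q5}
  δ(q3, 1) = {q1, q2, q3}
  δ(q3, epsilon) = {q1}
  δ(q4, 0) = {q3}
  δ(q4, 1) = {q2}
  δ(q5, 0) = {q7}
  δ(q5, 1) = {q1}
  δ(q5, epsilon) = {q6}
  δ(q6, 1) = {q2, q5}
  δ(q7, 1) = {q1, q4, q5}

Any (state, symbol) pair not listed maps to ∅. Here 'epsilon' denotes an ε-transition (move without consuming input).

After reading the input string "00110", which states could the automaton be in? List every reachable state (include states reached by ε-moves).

{q1, q2, q3, q5, q6, q7}

Start: ε-closure({q1}) = {q1, q2}.
Read '0': {q1, q2} → {q1, q2, q3, q5, q6}.
Read '0': {q1, q2, q3, q5, q6} → {q1, q2, q3, q5, q6, q7}.
Read '1': {q1, q2, q3, q5, q6, q7} → {q1, q2, q3, q4, q5, q6, q7}.
Read '1': {q1, q2, q3, q4, q5, q6, q7} → {q1, q2, q3, q4, q5, q6, q7}.
Read '0': {q1, q2, q3, q4, q5, q6, q7} → {q1, q2, q3, q5, q6, q7}.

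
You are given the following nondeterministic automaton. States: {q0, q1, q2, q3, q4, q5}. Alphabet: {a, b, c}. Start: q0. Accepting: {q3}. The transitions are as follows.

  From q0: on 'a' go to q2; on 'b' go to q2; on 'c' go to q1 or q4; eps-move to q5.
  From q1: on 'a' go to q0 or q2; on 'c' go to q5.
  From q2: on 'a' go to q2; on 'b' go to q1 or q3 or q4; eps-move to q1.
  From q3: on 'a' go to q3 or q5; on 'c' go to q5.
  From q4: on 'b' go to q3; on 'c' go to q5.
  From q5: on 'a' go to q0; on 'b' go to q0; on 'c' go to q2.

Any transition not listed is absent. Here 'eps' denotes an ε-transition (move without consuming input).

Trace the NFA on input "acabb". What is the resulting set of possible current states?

Start: ε-closure({q0}) = {q0, q5}.
Read 'a': {q0, q5} → {q0, q1, q2, q5}.
Read 'c': {q0, q1, q2, q5} → {q1, q2, q4, q5}.
Read 'a': {q1, q2, q4, q5} → {q0, q1, q2, q5}.
Read 'b': {q0, q1, q2, q5} → {q0, q1, q2, q3, q4, q5}.
Read 'b': {q0, q1, q2, q3, q4, q5} → {q0, q1, q2, q3, q4, q5}.

{q0, q1, q2, q3, q4, q5}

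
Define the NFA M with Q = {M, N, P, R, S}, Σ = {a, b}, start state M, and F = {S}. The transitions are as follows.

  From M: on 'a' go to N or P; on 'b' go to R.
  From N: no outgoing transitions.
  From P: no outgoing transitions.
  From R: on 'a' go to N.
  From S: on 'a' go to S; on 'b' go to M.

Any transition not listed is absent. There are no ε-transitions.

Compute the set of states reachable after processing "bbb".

∅

Start in {M}.
Read 'b': M→{R}; now {R}.
Read 'b': R→∅; now ∅.
The set is empty and remains empty for the remaining 1 symbol.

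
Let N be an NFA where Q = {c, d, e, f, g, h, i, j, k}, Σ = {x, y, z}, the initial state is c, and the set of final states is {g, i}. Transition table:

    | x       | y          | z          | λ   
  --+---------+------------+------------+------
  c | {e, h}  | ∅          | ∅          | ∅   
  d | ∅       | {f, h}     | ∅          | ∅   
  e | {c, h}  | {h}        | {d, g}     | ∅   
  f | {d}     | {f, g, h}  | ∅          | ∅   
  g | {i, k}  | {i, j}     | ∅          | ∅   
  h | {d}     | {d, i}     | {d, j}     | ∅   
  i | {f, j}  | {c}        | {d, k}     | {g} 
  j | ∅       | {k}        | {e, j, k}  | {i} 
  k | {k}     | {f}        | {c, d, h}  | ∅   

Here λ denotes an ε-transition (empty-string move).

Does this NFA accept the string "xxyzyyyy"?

Start in {c}.
Read 'x': {c} → {e, h}.
Read 'x': {e, h} → {c, d, h}.
Read 'y': {c, d, h} → {d, f, g, h, i}.
Read 'z': {d, f, g, h, i} → {d, g, i, j, k}.
Read 'y': {d, g, i, j, k} → {c, f, g, h, i, j, k}.
Read 'y': {c, f, g, h, i, j, k} → {c, d, f, g, h, i, j, k}.
Read 'y': {c, d, f, g, h, i, j, k} → {c, d, f, g, h, i, j, k}.
Read 'y': {c, d, f, g, h, i, j, k} → {c, d, f, g, h, i, j, k}.
The final set {c, d, f, g, h, i, j, k} contains the accepting states g, i.

Yes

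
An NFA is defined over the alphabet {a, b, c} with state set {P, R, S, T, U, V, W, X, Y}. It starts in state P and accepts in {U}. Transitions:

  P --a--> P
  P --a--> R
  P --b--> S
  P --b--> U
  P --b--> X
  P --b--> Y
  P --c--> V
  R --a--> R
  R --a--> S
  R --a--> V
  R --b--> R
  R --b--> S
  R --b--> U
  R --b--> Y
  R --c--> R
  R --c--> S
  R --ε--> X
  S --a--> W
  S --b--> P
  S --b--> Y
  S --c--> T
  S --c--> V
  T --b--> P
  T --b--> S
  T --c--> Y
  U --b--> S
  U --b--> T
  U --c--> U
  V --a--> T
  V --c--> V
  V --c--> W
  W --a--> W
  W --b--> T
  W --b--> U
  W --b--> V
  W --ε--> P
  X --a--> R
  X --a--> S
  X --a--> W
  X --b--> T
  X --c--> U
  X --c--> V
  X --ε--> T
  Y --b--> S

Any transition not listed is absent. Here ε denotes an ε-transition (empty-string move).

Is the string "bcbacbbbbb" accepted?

Start in {P}.
Read 'b': P→{S, U, X, Y}; union {S, U, X, Y}; ε-closure = {S, T, U, X, Y}.
Read 'c': S→{T, V}, T→{Y}, U→{U}, X→{U, V}, Y→∅; now {T, U, V, Y}.
Read 'b': T→{P, S}, U→{S, T}, V→∅, Y→{S}; now {P, S, T}.
Read 'a': P→{P, R}, S→{W}, T→∅; union {P, R, W}; ε-closure = {P, R, T, W, X}.
Read 'c': P→{V}, R→{R, S}, T→{Y}, W→∅, X→{U, V}; union {R, S, U, V, Y}; ε-closure = {R, S, T, U, V, X, Y}.
Read 'b': R→{R, S, U, Y}, S→{P, Y}, T→{P, S}, U→{S, T}, V→∅, X→{T}, Y→{S}; union {P, R, S, T, U, Y}; ε-closure = {P, R, S, T, U, X, Y}.
Read 'b': P→{S, U, X, Y}, R→{R, S, U, Y}, S→{P, Y}, T→{P, S}, U→{S, T}, X→{T}, Y→{S}; now {P, R, S, T, U, X, Y}.
Read 'b': P→{S, U, X, Y}, R→{R, S, U, Y}, S→{P, Y}, T→{P, S}, U→{S, T}, X→{T}, Y→{S}; now {P, R, S, T, U, X, Y}.
Read 'b': P→{S, U, X, Y}, R→{R, S, U, Y}, S→{P, Y}, T→{P, S}, U→{S, T}, X→{T}, Y→{S}; now {P, R, S, T, U, X, Y}.
Read 'b': P→{S, U, X, Y}, R→{R, S, U, Y}, S→{P, Y}, T→{P, S}, U→{S, T}, X→{T}, Y→{S}; now {P, R, S, T, U, X, Y}.
The final set {P, R, S, T, U, X, Y} contains the accepting state U.

Yes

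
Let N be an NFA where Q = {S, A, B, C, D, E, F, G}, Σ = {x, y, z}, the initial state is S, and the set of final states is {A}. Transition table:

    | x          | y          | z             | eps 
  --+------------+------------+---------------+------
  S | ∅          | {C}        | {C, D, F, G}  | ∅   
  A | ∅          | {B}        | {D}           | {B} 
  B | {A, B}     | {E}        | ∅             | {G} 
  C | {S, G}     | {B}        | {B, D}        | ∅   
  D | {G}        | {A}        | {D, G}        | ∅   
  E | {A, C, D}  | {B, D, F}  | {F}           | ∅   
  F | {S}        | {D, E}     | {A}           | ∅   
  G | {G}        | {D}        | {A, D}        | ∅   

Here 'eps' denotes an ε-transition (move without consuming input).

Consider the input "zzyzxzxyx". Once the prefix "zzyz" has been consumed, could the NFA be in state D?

Yes

Start in {S}.
Read 'z': S→{C, D, F, G}; now {C, D, F, G}.
Read 'z': C→{B, D}, D→{D, G}, F→{A}, G→{A, D}; now {A, B, D, G}.
Read 'y': A→{B}, B→{E}, D→{A}, G→{D}; union {A, B, D, E}; ε-closure = {A, B, D, E, G}.
Read 'z': A→{D}, B→∅, D→{D, G}, E→{F}, G→{A, D}; union {A, D, F, G}; ε-closure = {A, B, D, F, G}.
State D is in {A, B, D, F, G}.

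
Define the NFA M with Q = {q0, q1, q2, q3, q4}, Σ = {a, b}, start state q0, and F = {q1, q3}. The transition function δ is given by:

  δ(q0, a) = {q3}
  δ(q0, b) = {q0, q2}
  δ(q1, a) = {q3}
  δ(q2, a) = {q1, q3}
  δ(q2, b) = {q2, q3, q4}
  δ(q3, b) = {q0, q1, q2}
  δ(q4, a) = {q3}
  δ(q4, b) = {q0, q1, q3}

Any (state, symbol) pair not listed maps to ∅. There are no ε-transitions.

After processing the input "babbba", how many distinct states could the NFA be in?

Start in {q0}.
Read 'b': q0→{q0, q2}; now {q0, q2}.
Read 'a': q0→{q3}, q2→{q1, q3}; now {q1, q3}.
Read 'b': q1→∅, q3→{q0, q1, q2}; now {q0, q1, q2}.
Read 'b': q0→{q0, q2}, q1→∅, q2→{q2, q3, q4}; now {q0, q2, q3, q4}.
Read 'b': q0→{q0, q2}, q2→{q2, q3, q4}, q3→{q0, q1, q2}, q4→{q0, q1, q3}; now {q0, q1, q2, q3, q4}.
Read 'a': q0→{q3}, q1→{q3}, q2→{q1, q3}, q3→∅, q4→{q3}; now {q1, q3}.
That set has 2 states.

2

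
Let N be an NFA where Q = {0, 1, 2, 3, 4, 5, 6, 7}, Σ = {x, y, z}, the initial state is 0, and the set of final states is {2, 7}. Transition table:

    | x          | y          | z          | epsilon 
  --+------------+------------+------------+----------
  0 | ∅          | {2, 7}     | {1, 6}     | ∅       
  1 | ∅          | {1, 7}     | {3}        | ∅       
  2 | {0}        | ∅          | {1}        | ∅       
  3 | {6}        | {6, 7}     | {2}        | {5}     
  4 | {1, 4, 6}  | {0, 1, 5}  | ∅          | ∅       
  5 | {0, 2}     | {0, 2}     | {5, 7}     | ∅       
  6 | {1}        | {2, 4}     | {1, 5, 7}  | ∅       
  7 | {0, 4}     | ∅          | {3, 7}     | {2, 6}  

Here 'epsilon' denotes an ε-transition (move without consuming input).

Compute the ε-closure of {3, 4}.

Begin with {3, 4}.
ε-move 3 → 5; add 5.

{3, 4, 5}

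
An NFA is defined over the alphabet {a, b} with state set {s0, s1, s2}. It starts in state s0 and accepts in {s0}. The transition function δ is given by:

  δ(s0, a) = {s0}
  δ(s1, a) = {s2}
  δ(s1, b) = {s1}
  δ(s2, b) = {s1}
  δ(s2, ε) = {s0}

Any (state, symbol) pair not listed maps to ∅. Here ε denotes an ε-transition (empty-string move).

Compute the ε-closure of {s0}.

Begin with {s0}.
No ε-moves leave this set, so the closure equals the set itself.

{s0}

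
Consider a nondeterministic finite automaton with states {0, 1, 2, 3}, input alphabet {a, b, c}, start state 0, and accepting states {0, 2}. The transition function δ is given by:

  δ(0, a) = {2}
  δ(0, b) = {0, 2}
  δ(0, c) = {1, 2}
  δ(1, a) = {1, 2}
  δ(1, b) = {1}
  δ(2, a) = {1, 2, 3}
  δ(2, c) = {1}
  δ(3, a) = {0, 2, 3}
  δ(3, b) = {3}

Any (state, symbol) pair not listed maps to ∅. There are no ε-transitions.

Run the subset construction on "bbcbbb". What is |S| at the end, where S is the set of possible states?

Start in {0}.
Read 'b': {0} → {0, 2}.
Read 'b': {0, 2} → {0, 2}.
Read 'c': {0, 2} → {1, 2}.
Read 'b': {1, 2} → {1}.
Read 'b': {1} → {1}.
Read 'b': {1} → {1}.
That set has 1 state.

1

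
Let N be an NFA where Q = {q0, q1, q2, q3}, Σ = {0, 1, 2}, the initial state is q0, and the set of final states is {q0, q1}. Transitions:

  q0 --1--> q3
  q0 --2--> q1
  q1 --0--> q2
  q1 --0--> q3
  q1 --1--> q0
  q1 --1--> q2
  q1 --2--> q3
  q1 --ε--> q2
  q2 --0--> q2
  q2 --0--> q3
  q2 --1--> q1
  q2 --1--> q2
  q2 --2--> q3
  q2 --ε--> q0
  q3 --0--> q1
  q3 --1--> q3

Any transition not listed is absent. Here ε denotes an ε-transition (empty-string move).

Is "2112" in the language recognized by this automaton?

Start in {q0}.
Read '2': q0→{q1}; union {q1}; ε-closure = {q0, q1, q2}.
Read '1': q0→{q3}, q1→{q0, q2}, q2→{q1, q2}; now {q0, q1, q2, q3}.
Read '1': q0→{q3}, q1→{q0, q2}, q2→{q1, q2}, q3→{q3}; now {q0, q1, q2, q3}.
Read '2': q0→{q1}, q1→{q3}, q2→{q3}, q3→∅; union {q1, q3}; ε-closure = {q0, q1, q2, q3}.
The final set {q0, q1, q2, q3} contains the accepting states q0, q1.

Yes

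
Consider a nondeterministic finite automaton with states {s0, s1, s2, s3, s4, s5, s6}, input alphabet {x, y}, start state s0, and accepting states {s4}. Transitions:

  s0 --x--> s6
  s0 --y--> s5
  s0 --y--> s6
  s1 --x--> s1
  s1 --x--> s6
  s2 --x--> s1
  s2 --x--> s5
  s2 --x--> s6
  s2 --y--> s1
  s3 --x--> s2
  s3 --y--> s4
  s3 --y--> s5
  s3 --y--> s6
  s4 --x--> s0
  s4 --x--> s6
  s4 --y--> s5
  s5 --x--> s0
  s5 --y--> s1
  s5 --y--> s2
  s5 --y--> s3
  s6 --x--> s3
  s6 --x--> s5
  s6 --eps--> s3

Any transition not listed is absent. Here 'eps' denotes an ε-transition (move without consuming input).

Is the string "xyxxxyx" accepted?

No

Start in {s0}.
Read 'x': {s0} → {s3, s6}.
Read 'y': {s3, s6} → {s3, s4, s5, s6}.
Read 'x': {s3, s4, s5, s6} → {s0, s2, s3, s5, s6}.
Read 'x': {s0, s2, s3, s5, s6} → {s0, s1, s2, s3, s5, s6}.
Read 'x': {s0, s1, s2, s3, s5, s6} → {s0, s1, s2, s3, s5, s6}.
Read 'y': {s0, s1, s2, s3, s5, s6} → {s1, s2, s3, s4, s5, s6}.
Read 'x': {s1, s2, s3, s4, s5, s6} → {s0, s1, s2, s3, s5, s6}.
The final set {s0, s1, s2, s3, s5, s6} contains no accepting state.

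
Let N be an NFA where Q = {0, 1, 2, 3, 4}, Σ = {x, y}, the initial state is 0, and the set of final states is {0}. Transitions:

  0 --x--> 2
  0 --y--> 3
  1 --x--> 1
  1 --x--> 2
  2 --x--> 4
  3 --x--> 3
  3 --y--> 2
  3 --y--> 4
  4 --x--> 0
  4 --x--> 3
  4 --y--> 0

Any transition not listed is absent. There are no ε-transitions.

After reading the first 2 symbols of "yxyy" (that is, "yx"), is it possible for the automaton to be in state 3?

Yes

Start in {0}.
Read 'y': {0} → {3}.
Read 'x': {3} → {3}.
State 3 is in {3}.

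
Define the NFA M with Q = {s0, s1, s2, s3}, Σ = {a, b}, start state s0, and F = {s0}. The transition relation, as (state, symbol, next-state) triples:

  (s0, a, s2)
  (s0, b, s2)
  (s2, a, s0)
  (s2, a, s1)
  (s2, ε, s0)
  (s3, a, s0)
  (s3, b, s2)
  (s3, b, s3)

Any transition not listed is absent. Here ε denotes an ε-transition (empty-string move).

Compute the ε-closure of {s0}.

Begin with {s0}.
No ε-moves leave this set, so the closure equals the set itself.

{s0}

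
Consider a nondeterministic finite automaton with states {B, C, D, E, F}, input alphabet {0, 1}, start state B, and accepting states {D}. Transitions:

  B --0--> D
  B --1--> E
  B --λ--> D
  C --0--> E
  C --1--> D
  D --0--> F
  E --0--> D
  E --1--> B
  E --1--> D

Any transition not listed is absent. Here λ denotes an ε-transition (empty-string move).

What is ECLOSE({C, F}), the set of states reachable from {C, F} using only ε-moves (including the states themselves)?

{C, F}

Begin with {C, F}.
No ε-moves leave this set, so the closure equals the set itself.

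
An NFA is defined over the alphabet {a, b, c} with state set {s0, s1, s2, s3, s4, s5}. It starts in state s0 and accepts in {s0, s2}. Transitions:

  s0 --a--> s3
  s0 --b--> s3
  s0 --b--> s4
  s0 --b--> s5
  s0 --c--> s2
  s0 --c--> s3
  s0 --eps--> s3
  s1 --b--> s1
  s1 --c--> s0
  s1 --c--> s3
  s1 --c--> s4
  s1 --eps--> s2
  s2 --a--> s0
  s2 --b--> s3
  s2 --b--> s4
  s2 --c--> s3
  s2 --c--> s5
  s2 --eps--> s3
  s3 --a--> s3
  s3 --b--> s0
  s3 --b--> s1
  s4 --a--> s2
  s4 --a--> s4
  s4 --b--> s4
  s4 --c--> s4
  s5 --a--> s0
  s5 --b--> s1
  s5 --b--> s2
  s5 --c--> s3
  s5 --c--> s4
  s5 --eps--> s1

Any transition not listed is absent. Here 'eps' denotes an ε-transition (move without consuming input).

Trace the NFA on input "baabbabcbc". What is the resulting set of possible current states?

Start: ε-closure({s0}) = {s0, s3}.
Read 'b': s0→{s3, s4, s5}, s3→{s0, s1}; union {s0, s1, s3, s4, s5}; ε-closure = {s0, s1, s2, s3, s4, s5}.
Read 'a': s0→{s3}, s1→∅, s2→{s0}, s3→{s3}, s4→{s2, s4}, s5→{s0}; now {s0, s2, s3, s4}.
Read 'a': s0→{s3}, s2→{s0}, s3→{s3}, s4→{s2, s4}; now {s0, s2, s3, s4}.
Read 'b': s0→{s3, s4, s5}, s2→{s3, s4}, s3→{s0, s1}, s4→{s4}; union {s0, s1, s3, s4, s5}; ε-closure = {s0, s1, s2, s3, s4, s5}.
Read 'b': s0→{s3, s4, s5}, s1→{s1}, s2→{s3, s4}, s3→{s0, s1}, s4→{s4}, s5→{s1, s2}; now {s0, s1, s2, s3, s4, s5}.
Read 'a': s0→{s3}, s1→∅, s2→{s0}, s3→{s3}, s4→{s2, s4}, s5→{s0}; now {s0, s2, s3, s4}.
Read 'b': s0→{s3, s4, s5}, s2→{s3, s4}, s3→{s0, s1}, s4→{s4}; union {s0, s1, s3, s4, s5}; ε-closure = {s0, s1, s2, s3, s4, s5}.
Read 'c': s0→{s2, s3}, s1→{s0, s3, s4}, s2→{s3, s5}, s3→∅, s4→{s4}, s5→{s3, s4}; union {s0, s2, s3, s4, s5}; ε-closure = {s0, s1, s2, s3, s4, s5}.
Read 'b': s0→{s3, s4, s5}, s1→{s1}, s2→{s3, s4}, s3→{s0, s1}, s4→{s4}, s5→{s1, s2}; now {s0, s1, s2, s3, s4, s5}.
Read 'c': s0→{s2, s3}, s1→{s0, s3, s4}, s2→{s3, s5}, s3→∅, s4→{s4}, s5→{s3, s4}; union {s0, s2, s3, s4, s5}; ε-closure = {s0, s1, s2, s3, s4, s5}.

{s0, s1, s2, s3, s4, s5}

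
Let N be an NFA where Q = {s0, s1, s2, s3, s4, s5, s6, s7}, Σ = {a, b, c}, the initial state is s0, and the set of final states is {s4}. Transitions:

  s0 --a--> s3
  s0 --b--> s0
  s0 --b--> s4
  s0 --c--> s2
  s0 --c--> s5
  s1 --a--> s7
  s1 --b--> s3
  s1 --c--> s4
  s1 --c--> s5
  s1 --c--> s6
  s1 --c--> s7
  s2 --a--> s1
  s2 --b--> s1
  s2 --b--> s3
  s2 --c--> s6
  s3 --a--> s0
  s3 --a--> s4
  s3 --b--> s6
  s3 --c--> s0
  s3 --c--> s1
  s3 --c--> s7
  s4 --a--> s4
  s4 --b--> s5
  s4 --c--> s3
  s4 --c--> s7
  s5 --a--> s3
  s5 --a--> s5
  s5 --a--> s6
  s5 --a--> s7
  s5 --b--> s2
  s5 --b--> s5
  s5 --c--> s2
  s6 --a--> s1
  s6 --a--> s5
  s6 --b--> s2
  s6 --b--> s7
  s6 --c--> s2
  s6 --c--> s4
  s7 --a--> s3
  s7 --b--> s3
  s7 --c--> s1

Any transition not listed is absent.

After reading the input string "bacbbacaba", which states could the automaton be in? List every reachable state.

{s0, s1, s3, s4, s5, s6, s7}

Start in {s0}.
Read 'b': {s0} → {s0, s4}.
Read 'a': {s0, s4} → {s3, s4}.
Read 'c': {s3, s4} → {s0, s1, s3, s7}.
Read 'b': {s0, s1, s3, s7} → {s0, s3, s4, s6}.
Read 'b': {s0, s3, s4, s6} → {s0, s2, s4, s5, s6, s7}.
Read 'a': {s0, s2, s4, s5, s6, s7} → {s1, s3, s4, s5, s6, s7}.
Read 'c': {s1, s3, s4, s5, s6, s7} → {s0, s1, s2, s3, s4, s5, s6, s7}.
Read 'a': {s0, s1, s2, s3, s4, s5, s6, s7} → {s0, s1, s3, s4, s5, s6, s7}.
Read 'b': {s0, s1, s3, s4, s5, s6, s7} → {s0, s2, s3, s4, s5, s6, s7}.
Read 'a': {s0, s2, s3, s4, s5, s6, s7} → {s0, s1, s3, s4, s5, s6, s7}.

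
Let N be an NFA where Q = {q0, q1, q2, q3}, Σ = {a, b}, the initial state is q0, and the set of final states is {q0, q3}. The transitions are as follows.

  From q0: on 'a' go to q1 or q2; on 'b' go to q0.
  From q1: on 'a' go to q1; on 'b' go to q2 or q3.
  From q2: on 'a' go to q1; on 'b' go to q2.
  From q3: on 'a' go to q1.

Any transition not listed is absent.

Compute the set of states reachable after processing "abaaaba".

{q1}

Start in {q0}.
Read 'a': q0→{q1, q2}; now {q1, q2}.
Read 'b': q1→{q2, q3}, q2→{q2}; now {q2, q3}.
Read 'a': q2→{q1}, q3→{q1}; now {q1}.
Read 'a': q1→{q1}; now {q1}.
Read 'a': q1→{q1}; now {q1}.
Read 'b': q1→{q2, q3}; now {q2, q3}.
Read 'a': q2→{q1}, q3→{q1}; now {q1}.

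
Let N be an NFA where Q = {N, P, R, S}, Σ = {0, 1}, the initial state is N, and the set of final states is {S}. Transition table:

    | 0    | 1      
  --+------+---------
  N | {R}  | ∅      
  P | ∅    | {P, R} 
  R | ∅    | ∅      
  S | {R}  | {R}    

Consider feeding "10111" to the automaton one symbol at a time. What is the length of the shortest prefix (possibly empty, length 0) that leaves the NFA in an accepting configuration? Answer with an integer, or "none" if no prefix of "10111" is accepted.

Start in {N}.
Read '1': N→∅; now ∅.
The set is empty and remains empty for the remaining 4 symbols.
No reachable set along the way intersects F.

none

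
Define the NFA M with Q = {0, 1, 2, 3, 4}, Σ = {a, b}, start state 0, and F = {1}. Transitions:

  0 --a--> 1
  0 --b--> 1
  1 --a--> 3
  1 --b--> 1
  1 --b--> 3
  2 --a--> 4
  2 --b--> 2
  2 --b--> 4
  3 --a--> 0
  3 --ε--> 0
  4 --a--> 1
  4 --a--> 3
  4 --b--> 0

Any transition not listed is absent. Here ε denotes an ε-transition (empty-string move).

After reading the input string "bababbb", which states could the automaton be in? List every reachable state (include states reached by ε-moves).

{0, 1, 3}

Start in {0}.
Read 'b': 0→{1}; now {1}.
Read 'a': 1→{3}; union {3}; ε-closure = {0, 3}.
Read 'b': 0→{1}, 3→∅; now {1}.
Read 'a': 1→{3}; union {3}; ε-closure = {0, 3}.
Read 'b': 0→{1}, 3→∅; now {1}.
Read 'b': 1→{1, 3}; union {1, 3}; ε-closure = {0, 1, 3}.
Read 'b': 0→{1}, 1→{1, 3}, 3→∅; union {1, 3}; ε-closure = {0, 1, 3}.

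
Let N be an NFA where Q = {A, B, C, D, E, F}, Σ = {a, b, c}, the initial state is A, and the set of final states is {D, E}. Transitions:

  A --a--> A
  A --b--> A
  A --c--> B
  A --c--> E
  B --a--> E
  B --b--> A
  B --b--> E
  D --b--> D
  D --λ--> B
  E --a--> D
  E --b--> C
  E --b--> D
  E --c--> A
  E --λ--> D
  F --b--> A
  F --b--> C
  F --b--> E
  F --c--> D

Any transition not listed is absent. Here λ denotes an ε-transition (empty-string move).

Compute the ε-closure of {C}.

Begin with {C}.
No ε-moves leave this set, so the closure equals the set itself.

{C}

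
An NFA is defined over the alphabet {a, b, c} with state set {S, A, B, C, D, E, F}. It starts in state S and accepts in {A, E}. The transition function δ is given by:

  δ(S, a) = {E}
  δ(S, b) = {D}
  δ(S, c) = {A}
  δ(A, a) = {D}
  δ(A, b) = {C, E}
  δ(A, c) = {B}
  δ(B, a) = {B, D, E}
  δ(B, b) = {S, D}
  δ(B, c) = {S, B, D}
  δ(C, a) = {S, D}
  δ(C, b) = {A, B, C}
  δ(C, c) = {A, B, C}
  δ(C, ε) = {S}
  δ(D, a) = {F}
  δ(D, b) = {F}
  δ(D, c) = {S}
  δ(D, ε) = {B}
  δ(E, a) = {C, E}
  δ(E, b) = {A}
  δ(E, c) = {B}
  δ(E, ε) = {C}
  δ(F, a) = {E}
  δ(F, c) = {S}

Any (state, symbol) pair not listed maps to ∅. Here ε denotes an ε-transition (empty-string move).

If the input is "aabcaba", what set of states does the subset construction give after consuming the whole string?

Start in {S}.
Read 'a': S→{E}; union {E}; ε-closure = {S, C, E}.
Read 'a': S→{E}, C→{S, D}, E→{C, E}; union {S, C, D, E}; ε-closure = {S, B, C, D, E}.
Read 'b': S→{D}, B→{S, D}, C→{A, B, C}, D→{F}, E→{A}; now {S, A, B, C, D, F}.
Read 'c': S→{A}, A→{B}, B→{S, B, D}, C→{A, B, C}, D→{S}, F→{S}; now {S, A, B, C, D}.
Read 'a': S→{E}, A→{D}, B→{B, D, E}, C→{S, D}, D→{F}; union {S, B, D, E, F}; ε-closure = {S, B, C, D, E, F}.
Read 'b': S→{D}, B→{S, D}, C→{A, B, C}, D→{F}, E→{A}, F→∅; now {S, A, B, C, D, F}.
Read 'a': S→{E}, A→{D}, B→{B, D, E}, C→{S, D}, D→{F}, F→{E}; union {S, B, D, E, F}; ε-closure = {S, B, C, D, E, F}.

{S, B, C, D, E, F}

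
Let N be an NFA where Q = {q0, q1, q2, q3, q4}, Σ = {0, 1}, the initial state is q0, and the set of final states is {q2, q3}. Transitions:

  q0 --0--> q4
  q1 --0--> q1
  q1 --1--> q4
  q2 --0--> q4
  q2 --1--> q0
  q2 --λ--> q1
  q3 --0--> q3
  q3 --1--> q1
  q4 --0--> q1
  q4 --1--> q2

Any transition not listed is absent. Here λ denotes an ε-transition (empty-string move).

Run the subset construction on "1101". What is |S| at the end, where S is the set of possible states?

Start in {q0}.
Read '1': q0→∅; now ∅.
The set is empty and remains empty for the remaining 3 symbols.
That set has 0 states.

0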